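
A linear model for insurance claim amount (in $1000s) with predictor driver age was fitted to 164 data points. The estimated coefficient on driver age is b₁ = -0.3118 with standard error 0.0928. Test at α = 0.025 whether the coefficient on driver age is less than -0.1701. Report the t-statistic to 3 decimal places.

H₀: β₁ = -0.1701 vs H₁: β₁ < -0.1701.
t = (b₁ − β₁⁰)/SE = (-0.3118 − (-0.1701)) / 0.0928 = -1.527.
df = n − 2 = 164 − 2 = 162.
One-sided p ≈ 0.0644, which is ≥ 0.025, so fail to reject H₀.
The data do not give significant evidence that the true slope on driver age is below -0.1701 $1000s per unit.

t = -1.527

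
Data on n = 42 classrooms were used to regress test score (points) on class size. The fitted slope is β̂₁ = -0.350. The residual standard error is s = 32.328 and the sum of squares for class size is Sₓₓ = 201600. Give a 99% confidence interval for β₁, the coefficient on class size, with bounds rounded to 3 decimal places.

SE(β̂₁) = s/√Sₓₓ = 32.328/√201600 = 0.0720002.
df = n − 2 = 40.
t* = t_{0.005, 40} = 2.704459.
Margin = t* × SE = 2.704459 × 0.0720002 = 0.19472.
CI: -0.350 ± 0.19472 → (-0.545, -0.155).
With 99% confidence, each one-unit increase in class size is associated with a change of between -0.545 and -0.155 points in test score.

(-0.545, -0.155)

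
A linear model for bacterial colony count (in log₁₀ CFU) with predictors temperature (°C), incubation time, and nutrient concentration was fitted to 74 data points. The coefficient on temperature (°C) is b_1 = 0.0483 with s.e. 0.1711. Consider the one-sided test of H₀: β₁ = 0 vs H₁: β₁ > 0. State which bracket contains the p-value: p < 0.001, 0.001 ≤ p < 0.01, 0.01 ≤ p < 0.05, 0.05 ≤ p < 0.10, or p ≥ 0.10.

p ≥ 0.10

t = 0.0483 / 0.1711 = 0.282.
df = n − k − 1 = 74 − 3 − 1 = 70.
One-sided p = P(T_{70} > t) ≈ 0.3893.
So p ≥ 0.10.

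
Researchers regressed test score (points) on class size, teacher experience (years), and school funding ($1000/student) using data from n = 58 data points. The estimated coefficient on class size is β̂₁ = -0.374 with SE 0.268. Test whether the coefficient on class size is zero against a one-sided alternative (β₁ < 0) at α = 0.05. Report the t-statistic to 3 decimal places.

H₀: β₁ = 0 vs H₁: β₁ < 0.
t = (β̂₁ − β₁⁰)/SE = -0.374 / 0.268 = -1.396.
df = n − k − 1 = 58 − 3 − 1 = 54.
One-sided p ≈ 0.0843, which is ≥ 0.05, so fail to reject H₀.
The data do not give significant evidence that the true slope on class size is negative, holding the other predictors fixed.

t = -1.396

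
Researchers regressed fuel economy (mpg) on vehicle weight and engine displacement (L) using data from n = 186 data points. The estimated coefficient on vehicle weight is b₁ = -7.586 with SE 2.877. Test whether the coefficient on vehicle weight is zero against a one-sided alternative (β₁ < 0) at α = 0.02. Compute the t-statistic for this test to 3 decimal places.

t = -2.637

H₀: β₁ = 0 vs H₁: β₁ < 0.
t = (b₁ − β₁⁰)/SE = -7.586 / 2.877 = -2.637.
df = n − k − 1 = 186 − 2 − 1 = 183.
One-sided p ≈ 0.0045, which is < 0.02, so reject H₀.
There is evidence that the true slope on vehicle weight is negative, holding the other predictors fixed.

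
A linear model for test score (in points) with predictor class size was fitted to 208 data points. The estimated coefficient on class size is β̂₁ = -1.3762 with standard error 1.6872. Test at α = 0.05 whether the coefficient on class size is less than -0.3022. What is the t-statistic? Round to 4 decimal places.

t = -0.6366

H₀: β₁ = -0.3022 vs H₁: β₁ < -0.3022.
t = (β̂₁ − β₁⁰)/SE = (-1.3762 − (-0.3022)) / 1.6872 = -0.6366.
df = n − 2 = 208 − 2 = 206.
One-sided p ≈ 0.2626, which is ≥ 0.05, so fail to reject H₀.
The data do not give significant evidence that the true slope on class size is below -0.3022 points per unit.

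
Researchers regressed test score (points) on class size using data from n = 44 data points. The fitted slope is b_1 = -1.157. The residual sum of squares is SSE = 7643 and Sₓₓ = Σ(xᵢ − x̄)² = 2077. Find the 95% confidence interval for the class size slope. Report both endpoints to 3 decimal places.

MSE = SSE/(n − 2) = 7643/42 = 181.976.
SE(b_1) = √(MSE/Sₓₓ) = √(181.976/2077) = 0.295998.
df = n − 2 = 42.
t* = t_{0.025, 42} = 2.018082.
Margin = t* × SE = 2.018082 × 0.295998 = 0.59735.
CI: -1.157 ± 0.59735 → (-1.754, -0.560).
With 95% confidence, each one-unit increase in class size is associated with a change of between -1.754 and -0.560 points in test score.

(-1.754, -0.560)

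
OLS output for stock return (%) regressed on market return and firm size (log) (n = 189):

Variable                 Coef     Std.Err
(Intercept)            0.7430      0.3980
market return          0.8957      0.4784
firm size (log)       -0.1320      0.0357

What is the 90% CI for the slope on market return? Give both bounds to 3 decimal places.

Read off: b = 0.8957, SE = 0.4784 for market return.
df = n − k − 1 = 189 − 2 − 1 = 186.
t* = t_{0.05, 186} = 1.653087.
Margin = t* × SE = 1.653087 × 0.4784 = 0.79084.
CI: 0.8957 ± 0.79084 → (0.105, 1.687).

(0.105, 1.687)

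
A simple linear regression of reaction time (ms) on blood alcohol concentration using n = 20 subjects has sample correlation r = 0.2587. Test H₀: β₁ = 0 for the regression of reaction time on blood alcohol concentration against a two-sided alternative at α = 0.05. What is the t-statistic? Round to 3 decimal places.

t = 1.136

t = r·√(n − 2)/√(1 − r²) = 0.2587·√18/√0.933074 = 1.136.
df = n − 2 = 18.
Two-sided p ≈ 0.2708, which is ≥ 0.05, so fail to reject H₀.
The data do not give significant evidence of a linear association between blood alcohol concentration and reaction time.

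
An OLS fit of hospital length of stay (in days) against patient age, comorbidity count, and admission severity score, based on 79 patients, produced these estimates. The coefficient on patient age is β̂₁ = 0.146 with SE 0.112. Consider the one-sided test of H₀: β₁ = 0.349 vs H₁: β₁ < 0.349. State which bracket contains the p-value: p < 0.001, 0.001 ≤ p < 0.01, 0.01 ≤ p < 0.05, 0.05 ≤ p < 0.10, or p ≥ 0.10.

0.01 ≤ p < 0.05

t = (0.146 − 0.349) / 0.112 = -1.812.
df = n − k − 1 = 79 − 3 − 1 = 75.
One-sided p = P(T_{75} < t) ≈ 0.0370.
So 0.01 ≤ p < 0.05.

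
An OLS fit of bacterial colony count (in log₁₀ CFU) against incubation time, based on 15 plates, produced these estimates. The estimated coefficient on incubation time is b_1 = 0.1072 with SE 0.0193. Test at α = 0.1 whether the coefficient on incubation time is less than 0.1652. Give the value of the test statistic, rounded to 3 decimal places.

t = -3.005

H₀: β₁ = 0.1652 vs H₁: β₁ < 0.1652.
t = (b_1 − β₁⁰)/SE = (0.1072 − 0.1652) / 0.0193 = -3.005.
df = n − 2 = 15 − 2 = 13.
One-sided p ≈ 0.0051, which is < 0.1, so reject H₀.
There is evidence that the true slope on incubation time is below 0.1652 log₁₀ CFU per unit.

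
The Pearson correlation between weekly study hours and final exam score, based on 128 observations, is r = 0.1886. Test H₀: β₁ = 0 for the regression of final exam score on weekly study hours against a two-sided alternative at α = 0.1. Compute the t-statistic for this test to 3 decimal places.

t = 2.156

t = r·√(n − 2)/√(1 − r²) = 0.1886·√126/√0.96443 = 2.156.
df = n − 2 = 126.
Two-sided p ≈ 0.0330, which is < 0.1, so reject H₀.
There is evidence of a linear association between weekly study hours and final exam score.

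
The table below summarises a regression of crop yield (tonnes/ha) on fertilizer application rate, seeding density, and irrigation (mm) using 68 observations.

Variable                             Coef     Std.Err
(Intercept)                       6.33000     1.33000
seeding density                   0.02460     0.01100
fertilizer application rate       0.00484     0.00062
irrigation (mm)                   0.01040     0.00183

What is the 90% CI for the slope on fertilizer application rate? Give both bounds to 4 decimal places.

Read off: b = 0.00484, SE = 0.00062 for fertilizer application rate.
df = n − k − 1 = 68 − 3 − 1 = 64.
t* = t_{0.05, 64} = 1.669013.
Margin = t* × SE = 1.669013 × 0.00062 = 0.001035.
CI: 0.00484 ± 0.001035 → (0.0038, 0.0059).

(0.0038, 0.0059)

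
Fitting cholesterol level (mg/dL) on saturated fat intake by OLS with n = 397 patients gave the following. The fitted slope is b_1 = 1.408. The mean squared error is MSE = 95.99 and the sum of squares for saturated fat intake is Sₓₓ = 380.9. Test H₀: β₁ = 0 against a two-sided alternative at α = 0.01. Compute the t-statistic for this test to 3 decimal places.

t = 2.805

SE(b_1) = √(MSE/Sₓₓ) = √(95.99/380.9) = 0.502004.
t = 1.408 / 0.502004 = 2.805.
df = n − 2 = 395.
Two-sided p ≈ 0.0053, which is < 0.01, so reject H₀.
There is evidence that saturated fat intake is associated with cholesterol level.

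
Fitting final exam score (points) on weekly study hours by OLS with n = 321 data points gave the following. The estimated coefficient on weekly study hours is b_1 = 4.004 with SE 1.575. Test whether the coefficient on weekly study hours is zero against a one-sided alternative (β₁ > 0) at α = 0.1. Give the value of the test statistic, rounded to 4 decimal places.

H₀: β₁ = 0 vs H₁: β₁ > 0.
t = (b_1 − β₁⁰)/SE = 4.004 / 1.575 = 2.5422.
df = n − 2 = 321 − 2 = 319.
One-sided p ≈ 0.0057, which is < 0.1, so reject H₀.
There is evidence that the true slope on weekly study hours is positive.

t = 2.5422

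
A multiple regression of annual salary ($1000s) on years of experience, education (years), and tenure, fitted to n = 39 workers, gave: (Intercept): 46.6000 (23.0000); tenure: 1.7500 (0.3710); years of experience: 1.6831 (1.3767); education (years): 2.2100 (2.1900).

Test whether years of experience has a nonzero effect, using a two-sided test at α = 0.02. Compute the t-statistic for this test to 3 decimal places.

t = 1.223

Read off: b = 1.6831, SE = 1.3767 for years of experience.
H₀: β₁ = 0 vs H₁: β₁ ≠ 0.
t = 1.6831 / 1.3767 = 1.223.
df = n − k − 1 = 39 − 3 − 1 = 35.
Two-sided p ≈ 0.2297, which is ≥ 0.02, so fail to reject H₀.
The data do not give significant evidence of an association between years of experience and annual salary, after adjusting for the other predictors.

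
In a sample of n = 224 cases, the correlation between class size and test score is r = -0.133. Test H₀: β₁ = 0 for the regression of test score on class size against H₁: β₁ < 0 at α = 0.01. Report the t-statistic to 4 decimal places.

t = r·√(n − 2)/√(1 − r²) = -0.133·√222/√0.982311 = -1.9994.
df = n − 2 = 222.
One-sided p ≈ 0.0234, which is ≥ 0.01, so fail to reject H₀.
The data do not give significant evidence of a linear association between class size and test score.

t = -1.9994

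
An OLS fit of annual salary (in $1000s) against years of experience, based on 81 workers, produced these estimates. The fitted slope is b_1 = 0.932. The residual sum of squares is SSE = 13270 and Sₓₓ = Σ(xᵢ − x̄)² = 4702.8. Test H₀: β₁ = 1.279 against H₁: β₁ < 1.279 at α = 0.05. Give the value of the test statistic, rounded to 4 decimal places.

MSE = SSE/(n − 2) = 13270/79 = 167.975.
SE(b_1) = √(MSE/Sₓₓ) = √(167.975/4702.8) = 0.188992.
t = (0.932 − 1.279) / 0.188992 = -1.8361.
df = n − 2 = 79.
One-sided p ≈ 0.0351, which is < 0.05, so reject H₀.
There is evidence that the true slope on years of experience is below 1.279 $1000s per unit.

t = -1.8361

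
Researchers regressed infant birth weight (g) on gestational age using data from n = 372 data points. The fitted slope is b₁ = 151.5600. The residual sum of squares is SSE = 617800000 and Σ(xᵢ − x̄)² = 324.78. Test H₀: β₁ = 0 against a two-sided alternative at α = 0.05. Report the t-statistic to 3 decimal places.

t = 2.114

MSE = SSE/(n − 2) = 617800000/370 = 1.66973e+06.
SE(b₁) = √(MSE/Sₓₓ) = √(1.66973e+06/324.78) = 71.7015.
t = 151.5600 / 71.7015 = 2.114.
df = n − 2 = 370.
Two-sided p ≈ 0.0352, which is < 0.05, so reject H₀.
There is evidence that gestational age is associated with infant birth weight.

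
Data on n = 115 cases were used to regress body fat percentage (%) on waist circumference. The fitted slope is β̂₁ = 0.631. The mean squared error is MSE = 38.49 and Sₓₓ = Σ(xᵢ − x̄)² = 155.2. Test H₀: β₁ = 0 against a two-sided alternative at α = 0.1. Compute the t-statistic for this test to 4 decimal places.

t = 1.2671

SE(β̂₁) = √(MSE/Sₓₓ) = √(38.49/155.2) = 0.497999.
t = 0.631 / 0.497999 = 1.2671.
df = n − 2 = 113.
Two-sided p ≈ 0.2077, which is ≥ 0.1, so fail to reject H₀.
The data do not give significant evidence of an association between waist circumference and body fat percentage.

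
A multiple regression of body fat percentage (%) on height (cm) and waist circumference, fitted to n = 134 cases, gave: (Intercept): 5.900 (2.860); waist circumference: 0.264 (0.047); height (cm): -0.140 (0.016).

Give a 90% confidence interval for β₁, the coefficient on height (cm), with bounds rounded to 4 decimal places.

Read off: b = -0.140, SE = 0.016 for height (cm).
df = n − k − 1 = 134 − 2 − 1 = 131.
t* = t_{0.05, 131} = 1.656569.
Margin = t* × SE = 1.656569 × 0.016 = 0.026505.
CI: -0.140 ± 0.026505 → (-0.1665, -0.1135).

(-0.1665, -0.1135)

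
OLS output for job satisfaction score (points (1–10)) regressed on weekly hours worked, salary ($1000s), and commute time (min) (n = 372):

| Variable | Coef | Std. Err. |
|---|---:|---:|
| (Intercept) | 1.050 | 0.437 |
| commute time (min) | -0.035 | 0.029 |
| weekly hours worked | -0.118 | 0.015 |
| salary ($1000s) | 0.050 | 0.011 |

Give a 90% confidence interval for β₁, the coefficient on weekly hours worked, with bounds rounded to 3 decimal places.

Read off: b = -0.118, SE = 0.015 for weekly hours worked.
df = n − k − 1 = 372 − 3 − 1 = 368.
t* = t_{0.05, 368} = 1.649005.
Margin = t* × SE = 1.649005 × 0.015 = 0.02474.
CI: -0.118 ± 0.02474 → (-0.143, -0.093).

(-0.143, -0.093)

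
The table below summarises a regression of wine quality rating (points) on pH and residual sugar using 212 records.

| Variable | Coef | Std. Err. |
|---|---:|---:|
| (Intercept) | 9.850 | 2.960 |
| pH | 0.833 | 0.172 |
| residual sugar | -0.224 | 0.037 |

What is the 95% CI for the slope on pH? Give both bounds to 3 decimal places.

Read off: b = 0.833, SE = 0.172 for pH.
df = n − k − 1 = 212 − 2 − 1 = 209.
t* = t_{0.025, 209} = 1.971379.
Margin = t* × SE = 1.971379 × 0.172 = 0.33908.
CI: 0.833 ± 0.33908 → (0.494, 1.172).

(0.494, 1.172)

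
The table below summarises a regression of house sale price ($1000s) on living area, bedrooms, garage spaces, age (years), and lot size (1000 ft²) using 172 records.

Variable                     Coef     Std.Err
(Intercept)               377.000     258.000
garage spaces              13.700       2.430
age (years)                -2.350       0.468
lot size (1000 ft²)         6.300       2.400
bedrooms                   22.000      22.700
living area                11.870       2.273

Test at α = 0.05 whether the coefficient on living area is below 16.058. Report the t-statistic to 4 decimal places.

t = -1.8425

Read off: b = 11.870, SE = 2.273 for living area.
H₀: β₁ = 16.058 vs H₁: β₁ < 16.058.
t = (11.870 − 16.058) / 2.273 = -1.8425.
df = n − k − 1 = 172 − 5 − 1 = 166.
One-sided p ≈ 0.0336, which is < 0.05, so reject H₀.
There is evidence that the true slope on living area is below 16.058 $1000s per unit, holding the other predictors fixed.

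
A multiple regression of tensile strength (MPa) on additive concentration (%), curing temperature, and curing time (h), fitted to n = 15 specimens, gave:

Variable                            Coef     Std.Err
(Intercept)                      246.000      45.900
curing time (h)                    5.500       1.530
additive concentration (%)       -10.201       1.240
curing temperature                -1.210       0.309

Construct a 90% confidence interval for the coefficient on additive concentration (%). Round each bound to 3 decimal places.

(-12.428, -7.974)

Read off: b = -10.201, SE = 1.240 for additive concentration (%).
df = n − k − 1 = 15 − 3 − 1 = 11.
t* = t_{0.05, 11} = 1.795885.
Margin = t* × SE = 1.795885 × 1.240 = 2.22690.
CI: -10.201 ± 2.22690 → (-12.428, -7.974).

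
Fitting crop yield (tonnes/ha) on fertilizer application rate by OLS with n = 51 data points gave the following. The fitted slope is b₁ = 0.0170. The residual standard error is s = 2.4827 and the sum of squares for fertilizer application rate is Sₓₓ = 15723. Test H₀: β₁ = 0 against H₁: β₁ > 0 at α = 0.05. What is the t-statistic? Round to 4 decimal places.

SE(b₁) = s/√Sₓₓ = 2.4827/√15723 = 0.0197996.
t = 0.0170 / 0.0197996 = 0.8586.
df = n − 2 = 49.
One-sided p ≈ 0.1974, which is ≥ 0.05, so fail to reject H₀.
The data do not give significant evidence that the true slope on fertilizer application rate is positive.

t = 0.8586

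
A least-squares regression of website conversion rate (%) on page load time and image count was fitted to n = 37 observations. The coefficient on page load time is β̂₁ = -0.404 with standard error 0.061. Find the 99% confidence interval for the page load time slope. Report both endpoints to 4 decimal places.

(-0.5704, -0.2376)

df = n − k − 1 = 37 − 2 − 1 = 34.
t* = t_{0.005, 34} = 2.728394.
Margin = t* × SE = 2.728394 × 0.061 = 0.166432.
CI: -0.404 ± 0.166432 → (-0.5704, -0.2376).
With 99% confidence, each one-unit increase in page load time is associated with a change of between -0.5704 and -0.2376 % in website conversion rate, holding the other predictors fixed.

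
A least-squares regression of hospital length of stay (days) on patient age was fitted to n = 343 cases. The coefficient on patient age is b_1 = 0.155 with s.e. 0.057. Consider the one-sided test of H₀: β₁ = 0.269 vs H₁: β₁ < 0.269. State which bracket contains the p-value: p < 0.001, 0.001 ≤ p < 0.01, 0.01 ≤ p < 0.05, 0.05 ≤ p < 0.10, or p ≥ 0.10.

t = (0.155 − 0.269) / 0.057 = -2.000.
df = n − 2 = 343 − 2 = 341.
One-sided p = P(T_{341} < t) ≈ 0.0231.
So 0.01 ≤ p < 0.05.

0.01 ≤ p < 0.05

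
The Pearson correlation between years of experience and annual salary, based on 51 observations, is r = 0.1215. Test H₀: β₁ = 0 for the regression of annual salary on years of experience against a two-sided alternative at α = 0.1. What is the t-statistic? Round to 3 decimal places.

t = 0.857

t = r·√(n − 2)/√(1 − r²) = 0.1215·√49/√0.985238 = 0.857.
df = n − 2 = 49.
Two-sided p ≈ 0.3957, which is ≥ 0.1, so fail to reject H₀.
The data do not give significant evidence of a linear association between years of experience and annual salary.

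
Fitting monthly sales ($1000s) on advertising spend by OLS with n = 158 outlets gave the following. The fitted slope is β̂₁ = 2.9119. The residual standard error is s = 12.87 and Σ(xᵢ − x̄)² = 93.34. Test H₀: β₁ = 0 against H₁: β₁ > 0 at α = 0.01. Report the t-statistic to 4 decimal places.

SE(β̂₁) = s/√Sₓₓ = 12.87/√93.34 = 1.33212.
t = 2.9119 / 1.33212 = 2.1859.
df = n − 2 = 156.
One-sided p ≈ 0.0152, which is ≥ 0.01, so fail to reject H₀.
The data do not give significant evidence that the true slope on advertising spend is positive.

t = 2.1859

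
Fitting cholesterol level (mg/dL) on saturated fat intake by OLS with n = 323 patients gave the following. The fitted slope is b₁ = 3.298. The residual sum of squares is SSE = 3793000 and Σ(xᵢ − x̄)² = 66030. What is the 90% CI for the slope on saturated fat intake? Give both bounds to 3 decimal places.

MSE = SSE/(n − 2) = 3793000/321 = 11816.2.
SE(b₁) = √(MSE/Sₓₓ) = √(11816.2/66030) = 0.423027.
df = n − 2 = 321.
t* = t_{0.05, 321} = 1.649614.
Margin = t* × SE = 1.649614 × 0.423027 = 0.69783.
CI: 3.298 ± 0.69783 → (2.600, 3.996).
With 90% confidence, each one-unit increase in saturated fat intake is associated with a change of between 2.600 and 3.996 mg/dL in cholesterol level.

(2.600, 3.996)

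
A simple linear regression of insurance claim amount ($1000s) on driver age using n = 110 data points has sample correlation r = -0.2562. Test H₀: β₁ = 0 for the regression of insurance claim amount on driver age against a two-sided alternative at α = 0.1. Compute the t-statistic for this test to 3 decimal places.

t = -2.754

t = r·√(n − 2)/√(1 − r²) = -0.2562·√108/√0.934362 = -2.754.
df = n − 2 = 108.
Two-sided p ≈ 0.0069, which is < 0.1, so reject H₀.
There is evidence of a linear association between driver age and insurance claim amount.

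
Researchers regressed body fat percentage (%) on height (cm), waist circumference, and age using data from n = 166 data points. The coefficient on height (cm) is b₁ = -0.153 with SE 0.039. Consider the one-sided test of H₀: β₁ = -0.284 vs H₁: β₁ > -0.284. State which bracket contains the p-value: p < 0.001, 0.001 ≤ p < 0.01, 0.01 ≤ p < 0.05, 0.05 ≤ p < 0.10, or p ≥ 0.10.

p < 0.001

t = (-0.153 − (-0.284)) / 0.039 = 3.359.
df = n − k − 1 = 166 − 3 − 1 = 162.
One-sided p = P(T_{162} > t) ≈ 0.0005.
So p < 0.001.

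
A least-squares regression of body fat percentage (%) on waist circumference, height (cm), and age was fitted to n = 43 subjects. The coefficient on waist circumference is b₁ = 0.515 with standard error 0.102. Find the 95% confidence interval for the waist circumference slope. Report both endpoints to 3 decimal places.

(0.309, 0.721)

df = n − k − 1 = 43 − 3 − 1 = 39.
t* = t_{0.025, 39} = 2.022691.
Margin = t* × SE = 2.022691 × 0.102 = 0.20631.
CI: 0.515 ± 0.20631 → (0.309, 0.721).
With 95% confidence, each one-unit increase in waist circumference is associated with a change of between 0.309 and 0.721 % in body fat percentage, holding the other predictors fixed.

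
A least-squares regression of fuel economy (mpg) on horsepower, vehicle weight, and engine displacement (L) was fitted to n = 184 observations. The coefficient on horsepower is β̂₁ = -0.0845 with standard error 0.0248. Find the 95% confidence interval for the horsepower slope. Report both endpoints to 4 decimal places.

(-0.1334, -0.0356)

df = n − k − 1 = 184 − 3 − 1 = 180.
t* = t_{0.025, 180} = 1.973231.
Margin = t* × SE = 1.973231 × 0.0248 = 0.048936.
CI: -0.0845 ± 0.048936 → (-0.1334, -0.0356).
With 95% confidence, each one-unit increase in horsepower is associated with a change of between -0.1334 and -0.0356 mpg in fuel economy, holding the other predictors fixed.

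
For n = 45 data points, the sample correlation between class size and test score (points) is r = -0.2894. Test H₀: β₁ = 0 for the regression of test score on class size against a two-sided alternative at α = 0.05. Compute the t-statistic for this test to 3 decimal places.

t = r·√(n − 2)/√(1 − r²) = -0.2894·√43/√0.916248 = -1.983.
df = n − 2 = 43.
Two-sided p ≈ 0.0538, which is ≥ 0.05, so fail to reject H₀.
The data do not give significant evidence of a linear association between class size and test score.

t = -1.983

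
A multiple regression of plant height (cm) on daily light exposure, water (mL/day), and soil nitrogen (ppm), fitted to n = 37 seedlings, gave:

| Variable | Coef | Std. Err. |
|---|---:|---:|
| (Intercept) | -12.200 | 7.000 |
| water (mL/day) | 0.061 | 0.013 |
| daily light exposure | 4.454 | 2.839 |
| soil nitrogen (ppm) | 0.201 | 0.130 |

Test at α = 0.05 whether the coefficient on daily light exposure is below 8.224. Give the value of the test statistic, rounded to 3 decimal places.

Read off: b = 4.454, SE = 2.839 for daily light exposure.
H₀: β₁ = 8.224 vs H₁: β₁ < 8.224.
t = (4.454 − 8.224) / 2.839 = -1.328.
df = n − k − 1 = 37 − 3 − 1 = 33.
One-sided p ≈ 0.0967, which is ≥ 0.05, so fail to reject H₀.
The data do not give significant evidence that the true slope on daily light exposure is below 8.224 cm per unit, holding the other predictors fixed.

t = -1.328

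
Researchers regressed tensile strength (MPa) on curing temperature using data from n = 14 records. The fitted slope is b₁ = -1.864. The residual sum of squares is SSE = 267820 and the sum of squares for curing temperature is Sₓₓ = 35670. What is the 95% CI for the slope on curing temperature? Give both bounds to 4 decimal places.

(-3.5875, -0.1405)

MSE = SSE/(n − 2) = 267820/12 = 22318.3.
SE(b₁) = √(MSE/Sₓₓ) = √(22318.3/35670) = 0.791005.
df = n − 2 = 12.
t* = t_{0.025, 12} = 2.178813.
Margin = t* × SE = 2.178813 × 0.791005 = 1.723452.
CI: -1.864 ± 1.723452 → (-3.5875, -0.1405).
With 95% confidence, each one-unit increase in curing temperature is associated with a change of between -3.5875 and -0.1405 MPa in tensile strength.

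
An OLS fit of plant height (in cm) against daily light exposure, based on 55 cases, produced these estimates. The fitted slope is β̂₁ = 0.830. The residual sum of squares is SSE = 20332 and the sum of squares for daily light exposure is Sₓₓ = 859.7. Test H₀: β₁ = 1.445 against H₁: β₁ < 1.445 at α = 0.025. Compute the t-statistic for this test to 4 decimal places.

MSE = SSE/(n − 2) = 20332/53 = 383.623.
SE(β̂₁) = √(MSE/Sₓₓ) = √(383.623/859.7) = 0.668003.
t = (0.830 − 1.445) / 0.668003 = -0.9207.
df = n − 2 = 53.
One-sided p ≈ 0.1807, which is ≥ 0.025, so fail to reject H₀.
The data do not give significant evidence that the true slope on daily light exposure is below 1.445 cm per unit.

t = -0.9207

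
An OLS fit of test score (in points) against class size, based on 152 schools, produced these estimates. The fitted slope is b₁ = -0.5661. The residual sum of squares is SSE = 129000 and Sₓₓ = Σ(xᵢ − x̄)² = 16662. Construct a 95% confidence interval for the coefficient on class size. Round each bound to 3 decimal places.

(-1.015, -0.117)

MSE = SSE/(n − 2) = 129000/150 = 860.
SE(b₁) = √(MSE/Sₓₓ) = √(860/16662) = 0.227188.
df = n − 2 = 150.
t* = t_{0.025, 150} = 1.975905.
Margin = t* × SE = 1.975905 × 0.227188 = 0.44890.
CI: -0.5661 ± 0.44890 → (-1.015, -0.117).
With 95% confidence, each one-unit increase in class size is associated with a change of between -1.015 and -0.117 points in test score.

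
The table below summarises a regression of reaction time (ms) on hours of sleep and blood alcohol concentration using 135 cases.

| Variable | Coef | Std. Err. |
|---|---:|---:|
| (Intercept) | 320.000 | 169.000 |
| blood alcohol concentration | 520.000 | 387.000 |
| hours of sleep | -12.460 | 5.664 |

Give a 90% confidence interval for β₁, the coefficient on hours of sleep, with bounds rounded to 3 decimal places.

(-21.842, -3.078)

Read off: b = -12.460, SE = 5.664 for hours of sleep.
df = n − k − 1 = 135 − 2 − 1 = 132.
t* = t_{0.05, 132} = 1.656479.
Margin = t* × SE = 1.656479 × 5.664 = 9.38230.
CI: -12.460 ± 9.38230 → (-21.842, -3.078).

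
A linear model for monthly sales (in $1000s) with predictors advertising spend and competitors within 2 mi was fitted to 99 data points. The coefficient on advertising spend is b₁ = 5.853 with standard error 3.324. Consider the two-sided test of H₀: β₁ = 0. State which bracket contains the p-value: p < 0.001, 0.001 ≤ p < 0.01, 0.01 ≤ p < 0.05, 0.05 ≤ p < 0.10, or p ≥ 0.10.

0.05 ≤ p < 0.10

t = 5.853 / 3.324 = 1.761.
df = n − k − 1 = 99 − 2 − 1 = 96.
Two-sided p = 2·P(T_{96} > |t|) ≈ 0.0815.
So 0.05 ≤ p < 0.10.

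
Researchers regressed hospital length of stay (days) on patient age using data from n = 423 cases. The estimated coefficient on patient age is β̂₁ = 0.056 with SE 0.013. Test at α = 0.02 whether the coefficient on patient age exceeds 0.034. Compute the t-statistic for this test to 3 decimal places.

H₀: β₁ = 0.034 vs H₁: β₁ > 0.034.
t = (β̂₁ − β₁⁰)/SE = (0.056 − 0.034) / 0.013 = 1.692.
df = n − 2 = 423 − 2 = 421.
One-sided p ≈ 0.0457, which is ≥ 0.02, so fail to reject H₀.
The data do not give significant evidence that the true slope on patient age exceeds 0.034 days per unit.

t = 1.692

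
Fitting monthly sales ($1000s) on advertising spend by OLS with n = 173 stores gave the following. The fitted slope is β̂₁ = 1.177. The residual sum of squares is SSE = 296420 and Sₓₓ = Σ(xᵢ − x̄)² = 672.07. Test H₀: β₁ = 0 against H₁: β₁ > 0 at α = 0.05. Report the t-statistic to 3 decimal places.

t = 0.733

MSE = SSE/(n − 2) = 296420/171 = 1733.45.
SE(β̂₁) = √(MSE/Sₓₓ) = √(1733.45/672.07) = 1.60601.
t = 1.177 / 1.60601 = 0.733.
df = n − 2 = 171.
One-sided p ≈ 0.2323, which is ≥ 0.05, so fail to reject H₀.
The data do not give significant evidence that the true slope on advertising spend is positive.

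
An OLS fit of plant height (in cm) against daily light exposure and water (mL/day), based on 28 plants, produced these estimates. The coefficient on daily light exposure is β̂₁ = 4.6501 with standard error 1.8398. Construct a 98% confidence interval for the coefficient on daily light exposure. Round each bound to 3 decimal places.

(0.078, 9.222)

df = n − k − 1 = 28 − 2 − 1 = 25.
t* = t_{0.01, 25} = 2.485107.
Margin = t* × SE = 2.485107 × 1.8398 = 4.57210.
CI: 4.6501 ± 4.57210 → (0.078, 9.222).
With 98% confidence, each one-unit increase in daily light exposure is associated with a change of between 0.078 and 9.222 cm in plant height, holding the other predictors fixed.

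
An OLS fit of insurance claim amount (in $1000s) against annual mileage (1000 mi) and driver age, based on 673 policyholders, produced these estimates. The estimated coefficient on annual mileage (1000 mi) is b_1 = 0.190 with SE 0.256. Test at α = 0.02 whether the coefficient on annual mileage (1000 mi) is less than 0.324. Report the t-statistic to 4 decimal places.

H₀: β₁ = 0.324 vs H₁: β₁ < 0.324.
t = (b_1 − β₁⁰)/SE = (0.190 − 0.324) / 0.256 = -0.5234.
df = n − k − 1 = 673 − 2 − 1 = 670.
One-sided p ≈ 0.3004, which is ≥ 0.02, so fail to reject H₀.
The data do not give significant evidence that the true slope on annual mileage (1000 mi) is below 0.324 $1000s per unit, holding the other predictors fixed.

t = -0.5234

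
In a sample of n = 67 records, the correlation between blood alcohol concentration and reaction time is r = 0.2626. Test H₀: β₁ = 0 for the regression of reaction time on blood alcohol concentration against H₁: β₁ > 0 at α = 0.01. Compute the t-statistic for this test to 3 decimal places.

t = 2.194

t = r·√(n − 2)/√(1 − r²) = 0.2626·√65/√0.931041 = 2.194.
df = n − 2 = 65.
One-sided p ≈ 0.0159, which is ≥ 0.01, so fail to reject H₀.
The data do not give significant evidence of a linear association between blood alcohol concentration and reaction time.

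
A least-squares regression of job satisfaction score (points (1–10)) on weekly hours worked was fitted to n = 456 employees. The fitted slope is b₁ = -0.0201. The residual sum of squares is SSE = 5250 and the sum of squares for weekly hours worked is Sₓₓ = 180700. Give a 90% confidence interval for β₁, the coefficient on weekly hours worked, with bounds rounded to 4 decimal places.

(-0.0333, -0.0069)

MSE = SSE/(n − 2) = 5250/454 = 11.5639.
SE(b₁) = √(MSE/Sₓₓ) = √(11.5639/180700) = 0.00799968.
df = n − 2 = 454.
t* = t_{0.05, 454} = 1.648217.
Margin = t* × SE = 1.648217 × 0.00799968 = 0.013185.
CI: -0.0201 ± 0.013185 → (-0.0333, -0.0069).
With 90% confidence, each one-unit increase in weekly hours worked is associated with a change of between -0.0333 and -0.0069 points (1–10) in job satisfaction score.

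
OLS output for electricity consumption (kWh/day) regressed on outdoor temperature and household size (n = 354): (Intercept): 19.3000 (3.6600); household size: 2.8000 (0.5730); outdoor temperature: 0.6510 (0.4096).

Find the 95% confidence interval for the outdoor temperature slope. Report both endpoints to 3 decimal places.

Read off: b = 0.6510, SE = 0.4096 for outdoor temperature.
df = n − k − 1 = 354 − 2 − 1 = 351.
t* = t_{0.025, 351} = 1.966746.
Margin = t* × SE = 1.966746 × 0.4096 = 0.80558.
CI: 0.6510 ± 0.80558 → (-0.155, 1.457).

(-0.155, 1.457)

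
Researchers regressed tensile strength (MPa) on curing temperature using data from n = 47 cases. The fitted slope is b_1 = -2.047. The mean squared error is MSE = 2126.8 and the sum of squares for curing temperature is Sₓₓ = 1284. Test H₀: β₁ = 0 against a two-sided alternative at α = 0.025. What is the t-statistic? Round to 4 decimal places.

SE(b_1) = √(MSE/Sₓₓ) = √(2126.8/1284) = 1.28701.
t = -2.047 / 1.28701 = -1.5905.
df = n − 2 = 45.
Two-sided p ≈ 0.1187, which is ≥ 0.025, so fail to reject H₀.
The data do not give significant evidence of an association between curing temperature and tensile strength.

t = -1.5905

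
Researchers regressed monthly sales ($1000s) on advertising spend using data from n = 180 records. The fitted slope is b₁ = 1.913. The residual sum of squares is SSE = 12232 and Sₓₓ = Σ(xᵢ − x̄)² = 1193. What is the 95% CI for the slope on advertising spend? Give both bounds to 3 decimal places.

(1.439, 2.387)

MSE = SSE/(n − 2) = 12232/178 = 68.7191.
SE(b₁) = √(MSE/Sₓₓ) = √(68.7191/1193) = 0.240004.
df = n − 2 = 178.
t* = t_{0.025, 178} = 1.973381.
Margin = t* × SE = 1.973381 × 0.240004 = 0.47362.
CI: 1.913 ± 0.47362 → (1.439, 2.387).
With 95% confidence, each one-unit increase in advertising spend is associated with a change of between 1.439 and 2.387 $1000s in monthly sales.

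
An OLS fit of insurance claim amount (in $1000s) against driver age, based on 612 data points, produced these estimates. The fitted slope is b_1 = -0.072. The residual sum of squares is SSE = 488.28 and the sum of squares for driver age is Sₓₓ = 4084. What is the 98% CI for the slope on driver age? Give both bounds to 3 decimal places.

MSE = SSE/(n − 2) = 488.28/610 = 0.800459.
SE(b_1) = √(MSE/Sₓₓ) = √(0.800459/4084) = 0.014.
df = n − 2 = 610.
t* = t_{0.01, 610} = 2.332477.
Margin = t* × SE = 2.332477 × 0.014 = 0.03265.
CI: -0.072 ± 0.03265 → (-0.105, -0.039).
With 98% confidence, each one-unit increase in driver age is associated with a change of between -0.105 and -0.039 $1000s in insurance claim amount.

(-0.105, -0.039)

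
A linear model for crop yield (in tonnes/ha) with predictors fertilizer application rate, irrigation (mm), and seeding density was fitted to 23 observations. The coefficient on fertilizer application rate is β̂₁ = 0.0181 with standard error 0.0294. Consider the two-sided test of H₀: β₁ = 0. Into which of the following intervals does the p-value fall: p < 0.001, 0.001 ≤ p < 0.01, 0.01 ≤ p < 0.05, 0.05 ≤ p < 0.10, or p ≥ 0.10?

p ≥ 0.10

t = 0.0181 / 0.0294 = 0.616.
df = n − k − 1 = 23 − 3 − 1 = 19.
Two-sided p = 2·P(T_{19} > |t|) ≈ 0.5454.
So p ≥ 0.10.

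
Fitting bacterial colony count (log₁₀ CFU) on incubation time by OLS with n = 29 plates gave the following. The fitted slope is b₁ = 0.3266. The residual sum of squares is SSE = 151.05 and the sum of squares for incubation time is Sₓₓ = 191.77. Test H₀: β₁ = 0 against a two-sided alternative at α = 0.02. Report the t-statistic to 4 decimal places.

MSE = SSE/(n − 2) = 151.05/27 = 5.59444.
SE(b₁) = √(MSE/Sₓₓ) = √(5.59444/191.77) = 0.1708.
t = 0.3266 / 0.1708 = 1.9122.
df = n − 2 = 27.
Two-sided p ≈ 0.0665, which is ≥ 0.02, so fail to reject H₀.
The data do not give significant evidence of an association between incubation time and bacterial colony count.

t = 1.9122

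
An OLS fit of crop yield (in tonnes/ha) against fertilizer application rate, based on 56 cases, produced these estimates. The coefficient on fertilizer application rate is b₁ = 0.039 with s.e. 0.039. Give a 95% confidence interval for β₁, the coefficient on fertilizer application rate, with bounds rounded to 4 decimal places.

df = n − 2 = 56 − 2 = 54.
t* = t_{0.025, 54} = 2.004879.
Margin = t* × SE = 2.004879 × 0.039 = 0.078190.
CI: 0.039 ± 0.078190 → (-0.0392, 0.1172).
With 95% confidence, each one-unit increase in fertilizer application rate is associated with a change of between -0.0392 and 0.1172 tonnes/ha in crop yield.

(-0.0392, 0.1172)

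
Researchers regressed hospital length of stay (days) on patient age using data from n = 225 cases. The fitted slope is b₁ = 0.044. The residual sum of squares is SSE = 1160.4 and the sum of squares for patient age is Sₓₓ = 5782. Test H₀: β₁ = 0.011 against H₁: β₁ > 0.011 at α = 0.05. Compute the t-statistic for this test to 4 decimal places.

MSE = SSE/(n − 2) = 1160.4/223 = 5.20359.
SE(b₁) = √(MSE/Sₓₓ) = √(5.20359/5782) = 0.0299994.
t = (0.044 − 0.011) / 0.0299994 = 1.1000.
df = n − 2 = 223.
One-sided p ≈ 0.1363, which is ≥ 0.05, so fail to reject H₀.
The data do not give significant evidence that the true slope on patient age exceeds 0.011 days per unit.

t = 1.1000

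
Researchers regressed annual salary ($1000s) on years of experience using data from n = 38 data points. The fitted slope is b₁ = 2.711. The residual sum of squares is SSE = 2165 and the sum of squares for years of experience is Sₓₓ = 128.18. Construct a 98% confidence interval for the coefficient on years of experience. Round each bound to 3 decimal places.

(1.043, 4.379)

MSE = SSE/(n − 2) = 2165/36 = 60.1389.
SE(b₁) = √(MSE/Sₓₓ) = √(60.1389/128.18) = 0.684964.
df = n − 2 = 36.
t* = t_{0.01, 36} = 2.434494.
Margin = t* × SE = 2.434494 × 0.684964 = 1.66754.
CI: 2.711 ± 1.66754 → (1.043, 4.379).
With 98% confidence, each one-unit increase in years of experience is associated with a change of between 1.043 and 4.379 $1000s in annual salary.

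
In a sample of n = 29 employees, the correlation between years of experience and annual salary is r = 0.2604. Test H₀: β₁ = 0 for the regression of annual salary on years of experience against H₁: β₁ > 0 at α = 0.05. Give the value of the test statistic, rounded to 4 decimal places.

t = r·√(n − 2)/√(1 − r²) = 0.2604·√27/√0.932192 = 1.4014.
df = n − 2 = 27.
One-sided p ≈ 0.0862, which is ≥ 0.05, so fail to reject H₀.
The data do not give significant evidence of a linear association between years of experience and annual salary.

t = 1.4014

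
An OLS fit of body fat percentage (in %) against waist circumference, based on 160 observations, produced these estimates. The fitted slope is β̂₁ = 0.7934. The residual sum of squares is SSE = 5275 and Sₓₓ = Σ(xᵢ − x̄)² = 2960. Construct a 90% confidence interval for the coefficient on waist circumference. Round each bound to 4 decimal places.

(0.6177, 0.9691)

MSE = SSE/(n − 2) = 5275/158 = 33.3861.
SE(β̂₁) = √(MSE/Sₓₓ) = √(33.3861/2960) = 0.106203.
df = n − 2 = 158.
t* = t_{0.05, 158} = 1.654555.
Margin = t* × SE = 1.654555 × 0.106203 = 0.175719.
CI: 0.7934 ± 0.175719 → (0.6177, 0.9691).
With 90% confidence, each one-unit increase in waist circumference is associated with a change of between 0.6177 and 0.9691 % in body fat percentage.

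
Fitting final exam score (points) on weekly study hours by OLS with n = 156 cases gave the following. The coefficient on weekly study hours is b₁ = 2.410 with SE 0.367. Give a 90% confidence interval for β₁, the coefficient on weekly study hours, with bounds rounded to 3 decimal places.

df = n − 2 = 156 − 2 = 154.
t* = t_{0.05, 154} = 1.654808.
Margin = t* × SE = 1.654808 × 0.367 = 0.60731.
CI: 2.410 ± 0.60731 → (1.803, 3.017).
With 90% confidence, each one-unit increase in weekly study hours is associated with a change of between 1.803 and 3.017 points in final exam score.

(1.803, 3.017)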